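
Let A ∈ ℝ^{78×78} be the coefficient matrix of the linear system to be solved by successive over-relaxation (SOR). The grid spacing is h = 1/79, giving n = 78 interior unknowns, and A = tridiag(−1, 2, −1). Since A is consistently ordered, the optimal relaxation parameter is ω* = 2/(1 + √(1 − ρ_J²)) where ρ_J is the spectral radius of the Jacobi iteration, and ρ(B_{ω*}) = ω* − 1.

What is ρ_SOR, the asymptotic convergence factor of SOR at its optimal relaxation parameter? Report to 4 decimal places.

B_J for the 78×78 system has eigenvalues cos(kπ/79); ρ_J = cos(π/79) = 0.9992.
√(1−ρ_J²) simplifies to sin(π/79) = 0.03976.
Young: ω* = 2/(1+√(1−ρ_J²)) = 2/(1+0.03976) = 2/1.03976 = 1.9235.
ρ_SOR = ω* − 1 ≈ 0.9235.

ρ_SOR = 0.9235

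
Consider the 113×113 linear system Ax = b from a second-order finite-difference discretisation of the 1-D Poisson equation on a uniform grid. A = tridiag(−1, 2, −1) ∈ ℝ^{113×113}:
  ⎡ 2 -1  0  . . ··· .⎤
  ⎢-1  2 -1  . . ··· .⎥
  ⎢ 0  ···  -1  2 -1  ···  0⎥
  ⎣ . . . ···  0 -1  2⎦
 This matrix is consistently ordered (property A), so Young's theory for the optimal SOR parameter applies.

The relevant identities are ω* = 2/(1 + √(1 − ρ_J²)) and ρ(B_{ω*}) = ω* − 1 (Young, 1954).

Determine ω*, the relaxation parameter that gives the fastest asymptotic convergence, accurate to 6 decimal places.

ω* = 1.946369

[ρ_J] n=113: ρ(B_J) = cos(π/(n+1)) = cos(π/114) = 0.999620.
√(1 − cos²(π/114)) = sin(π/114) ≈ 0.0275543.
So ω* = 2/1.0275543 = 1.946369 (Young).
ρ_SOR = ω* − 1 = 1.946369 − 1 = 0.946369.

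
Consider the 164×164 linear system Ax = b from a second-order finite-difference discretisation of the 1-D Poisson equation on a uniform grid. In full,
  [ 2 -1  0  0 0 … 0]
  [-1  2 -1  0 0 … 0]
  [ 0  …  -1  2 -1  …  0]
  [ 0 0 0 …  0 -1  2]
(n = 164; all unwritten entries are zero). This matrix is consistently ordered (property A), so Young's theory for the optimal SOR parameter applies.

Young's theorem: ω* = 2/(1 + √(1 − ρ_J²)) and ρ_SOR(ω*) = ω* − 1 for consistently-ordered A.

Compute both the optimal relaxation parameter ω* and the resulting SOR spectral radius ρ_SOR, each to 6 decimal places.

n=164: λ(B_J) = 1 − λ(A)/2 = cos(kπ/165); k=1 gives ρ_J = 0.999819.
root = sin(π/165) = 0.0190388  (since 1−cos² = sin²).
So ω* = 2/1.0190388 = 1.962634 (Young).
and ρ(B_{ω*}) = 1.962634 − 1 = 0.962634.

ω* = 1.962634, ρ_SOR = 0.962634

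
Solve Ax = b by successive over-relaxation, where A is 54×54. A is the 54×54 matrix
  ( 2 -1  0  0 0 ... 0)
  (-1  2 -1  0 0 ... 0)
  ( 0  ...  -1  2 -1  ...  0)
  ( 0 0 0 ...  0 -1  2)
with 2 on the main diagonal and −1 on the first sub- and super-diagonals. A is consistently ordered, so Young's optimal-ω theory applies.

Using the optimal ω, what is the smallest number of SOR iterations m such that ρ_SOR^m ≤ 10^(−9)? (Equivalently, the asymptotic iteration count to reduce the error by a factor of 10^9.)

With n=54, ρ(Jacobi) = cos(π/55) = 0.9983691.
1 − cos²(π/55) = sin²(π/55) ⇒ √(1−ρ_J²) = sin(π/55) = 0.0570888.
ω* = 2 / (1 + 0.0570888) = 2 / 1.0570888 ≈ 1.8919886.
Hence ρ(B_{ω*}) = 1.8919886 − 1 = 0.8919886.
9·ln10 = 20.7233; −ln(0.8919886) = 0.114302; m = ⌈20.7233/0.114302⌉ = ⌈181.303⌉ = 182.

m = 182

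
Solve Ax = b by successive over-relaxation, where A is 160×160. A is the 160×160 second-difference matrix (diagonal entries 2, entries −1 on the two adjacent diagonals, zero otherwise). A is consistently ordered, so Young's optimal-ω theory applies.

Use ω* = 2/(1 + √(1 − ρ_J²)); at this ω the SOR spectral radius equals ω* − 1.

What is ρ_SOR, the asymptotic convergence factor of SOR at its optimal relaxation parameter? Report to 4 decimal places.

ρ_SOR = 0.9617

spectrum of D⁻¹(L+U) = {cos(kπ/161) : 1≤k≤160}; ρ_J = cos(π/161) = 0.9998.
√(1−ρ_J²) simplifies to sin(π/161) = 0.01951.
ω* = 2/(1 + 0.01951) = 2/1.01951 = 1.9617.
Hence ρ(B_{ω*}) = 1.9617 − 1 = 0.9617.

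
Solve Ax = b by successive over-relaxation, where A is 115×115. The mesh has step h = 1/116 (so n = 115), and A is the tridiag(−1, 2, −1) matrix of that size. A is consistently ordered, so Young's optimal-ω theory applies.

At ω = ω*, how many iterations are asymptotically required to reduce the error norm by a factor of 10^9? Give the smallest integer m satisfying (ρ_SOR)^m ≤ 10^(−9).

m = 383

B_J for the 115×115 system has eigenvalues cos(kπ/116); ρ_J = cos(π/116) = 0.9996333.
√(1−ρ_J²) = |sin(π/116)| = 0.0270794
Young: ω* = 2/(1+√(1−ρ_J²)) = 2/(1+0.0270794) = 2/1.0270794 = 1.9472691.
ρ(B_{ω*}) = ω*−1 = 0.9472691
For 9 digits: m = 9·ln10 / (−ln 0.9472691) = 20.7233/0.0541721 = 382.546; round up → m = 383.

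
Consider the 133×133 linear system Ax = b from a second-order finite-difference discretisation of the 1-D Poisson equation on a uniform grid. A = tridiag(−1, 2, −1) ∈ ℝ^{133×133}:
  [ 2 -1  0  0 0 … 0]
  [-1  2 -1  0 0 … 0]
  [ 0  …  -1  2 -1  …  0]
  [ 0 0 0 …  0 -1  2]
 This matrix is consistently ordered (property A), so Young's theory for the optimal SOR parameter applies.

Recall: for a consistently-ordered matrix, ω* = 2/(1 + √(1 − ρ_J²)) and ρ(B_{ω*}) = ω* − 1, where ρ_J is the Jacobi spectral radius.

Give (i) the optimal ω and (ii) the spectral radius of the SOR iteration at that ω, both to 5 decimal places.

ω* = 1.95419, ρ_SOR = 0.95419

n=133: λ(B_J) = 1 − λ(A)/2 = cos(kπ/134); k=1 gives ρ_J = 0.99973.
root = sin(π/134) = 0.023443  (since 1−cos² = sin²).
[ω*] 2 ÷ (1 + 0.023443) = 2 ÷ 1.023443 = 1.95419.
ρ_SOR = ω* − 1 = 1.95419 − 1 = 0.95419.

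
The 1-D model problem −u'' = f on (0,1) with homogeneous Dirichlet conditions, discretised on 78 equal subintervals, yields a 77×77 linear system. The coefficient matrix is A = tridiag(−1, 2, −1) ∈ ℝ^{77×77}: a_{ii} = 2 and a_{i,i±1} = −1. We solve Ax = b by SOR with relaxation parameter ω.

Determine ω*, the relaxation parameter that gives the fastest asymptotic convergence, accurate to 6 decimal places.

[ρ_J] n=77: ρ(B_J) = cos(π/(n+1)) = cos(π/78) = 0.999189.
√(1 − cos²(π/78)) = sin(π/78) ≈ 0.0402659.
Young: ω* = 2/(1+√(1−ρ_J²)) = 2/(1+0.0402659) = 2/1.0402659 = 1.922585.
[ρ_SOR] ω* − 1 = 0.922585.

ω* = 1.922585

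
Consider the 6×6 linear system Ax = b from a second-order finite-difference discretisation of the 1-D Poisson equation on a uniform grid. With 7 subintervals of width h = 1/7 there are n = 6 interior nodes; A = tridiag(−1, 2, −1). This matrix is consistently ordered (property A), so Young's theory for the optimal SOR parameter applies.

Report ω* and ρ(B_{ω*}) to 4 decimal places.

ω* = 1.3948, ρ_SOR = 0.3948

n=6: λ(B_J) = 1 − λ(A)/2 = cos(kπ/7); k=1 gives ρ_J = 0.9010.
√(1 − cos²(π/7)) = sin(π/7) ≈ 0.43388.
Young: ω* = 2/(1+√(1−ρ_J²)) = 2/(1+0.43388) = 2/1.43388 = 1.3948.
ρ_SOR = ω* − 1 = 1.3948 − 1 = 0.3948.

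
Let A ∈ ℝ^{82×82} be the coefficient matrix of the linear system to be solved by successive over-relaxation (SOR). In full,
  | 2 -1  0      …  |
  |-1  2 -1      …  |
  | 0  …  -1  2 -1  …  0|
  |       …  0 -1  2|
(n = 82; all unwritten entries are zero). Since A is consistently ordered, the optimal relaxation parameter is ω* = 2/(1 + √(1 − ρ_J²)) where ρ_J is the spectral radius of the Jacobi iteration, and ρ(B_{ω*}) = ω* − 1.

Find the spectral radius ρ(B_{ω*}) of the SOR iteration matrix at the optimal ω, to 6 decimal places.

ρ_SOR = 0.927077

½·tridiag(1,0,1) at n=82: λ_k = cos(kπ/83); max |λ| at k=1 ⇒ ρ_J = cos(π/83) ≈ 0.999284.
√(1 − cos²(π/83)) = sin(π/83) ≈ 0.0378415.
[ω*] 2 ÷ (1 + 0.0378415) = 2 ÷ 1.0378415 = 1.927077.
ρ_SOR = ω* − 1 ≈ 0.927077.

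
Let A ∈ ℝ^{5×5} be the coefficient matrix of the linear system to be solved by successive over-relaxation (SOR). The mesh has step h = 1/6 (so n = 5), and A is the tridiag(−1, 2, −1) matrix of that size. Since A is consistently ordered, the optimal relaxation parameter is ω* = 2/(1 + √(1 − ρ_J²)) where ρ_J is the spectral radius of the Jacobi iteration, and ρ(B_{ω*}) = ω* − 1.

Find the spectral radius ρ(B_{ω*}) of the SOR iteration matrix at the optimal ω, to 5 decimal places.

ρ_SOR = 0.33333

n=5: λ(B_J) = 1 − λ(A)/2 = cos(kπ/6); k=1 gives ρ_J = 0.86603.
1 − cos²(π/6) = sin²(π/6) ⇒ √(1−ρ_J²) = sin(π/6) = 0.500000.
ω* = 2/(1 + 0.500000) = 2/1.500000 = 1.33333.
[ρ_SOR] ω* − 1 = 0.33333.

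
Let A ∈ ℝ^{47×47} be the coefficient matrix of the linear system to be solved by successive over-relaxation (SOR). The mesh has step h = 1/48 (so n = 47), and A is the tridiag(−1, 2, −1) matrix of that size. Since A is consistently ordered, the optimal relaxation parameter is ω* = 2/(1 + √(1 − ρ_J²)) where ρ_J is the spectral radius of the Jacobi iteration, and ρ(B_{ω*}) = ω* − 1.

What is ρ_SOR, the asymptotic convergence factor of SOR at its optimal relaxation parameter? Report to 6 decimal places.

ρ_SOR = 0.877224

ρ_J = max_k |cos(kπ/48)| = cos(π/48) = 0.997859
√(1 − cos²(π/48)) = sin(π/48) ≈ 0.0654031.
[ω*] 2 ÷ (1 + 0.0654031) = 2 ÷ 1.0654031 = 1.877224.
and ρ(B_{ω*}) = 1.877224 − 1 = 0.877224.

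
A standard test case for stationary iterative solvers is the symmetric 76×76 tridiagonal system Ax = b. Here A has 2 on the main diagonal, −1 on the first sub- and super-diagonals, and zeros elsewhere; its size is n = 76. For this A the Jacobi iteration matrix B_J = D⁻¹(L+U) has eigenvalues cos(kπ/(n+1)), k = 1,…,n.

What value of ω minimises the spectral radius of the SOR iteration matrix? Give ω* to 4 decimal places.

n=76: λ(B_J) = 1 − λ(A)/2 = cos(kπ/77); k=1 gives ρ_J = 0.9992.
√(1−ρ_J²) = |sin(π/77)| = 0.04079
ω* = 2/(1+0.04079) = 1.9216
ρ_SOR = ω* − 1 ≈ 0.9216.

ω* = 1.9216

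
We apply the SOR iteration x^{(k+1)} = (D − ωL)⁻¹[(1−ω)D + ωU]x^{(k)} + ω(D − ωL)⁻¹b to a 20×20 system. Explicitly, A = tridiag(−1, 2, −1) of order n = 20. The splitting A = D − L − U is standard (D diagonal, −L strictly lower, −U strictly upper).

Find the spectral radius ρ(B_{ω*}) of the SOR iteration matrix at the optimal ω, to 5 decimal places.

ρ_SOR = 0.74058

ρ_J = max_k |cos(kπ/21)| = cos(π/21) = 0.98883
√(1−ρ_J²) = |sin(π/21)| = 0.149042
ω* = 2 / (1 + 0.149042) = 2 / 1.149042 ≈ 1.74058.
ρ_SOR = ω* − 1 ≈ 0.74058.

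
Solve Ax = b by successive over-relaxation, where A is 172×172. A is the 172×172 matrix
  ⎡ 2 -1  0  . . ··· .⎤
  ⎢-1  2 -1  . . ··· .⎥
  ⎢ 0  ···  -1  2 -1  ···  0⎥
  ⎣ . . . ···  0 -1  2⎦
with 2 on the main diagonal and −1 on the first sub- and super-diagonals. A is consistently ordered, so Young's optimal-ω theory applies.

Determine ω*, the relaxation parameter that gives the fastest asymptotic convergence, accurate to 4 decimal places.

ρ_J = max_k |cos(kπ/173)| = cos(π/173) = 0.9998
√(1−ρ_J²) simplifies to sin(π/173) = 0.01816.
So ω* = 2/1.01816 = 1.9643 (Young).
ρ_SOR = ω* − 1 = 1.9643 − 1 = 0.9643.

ω* = 1.9643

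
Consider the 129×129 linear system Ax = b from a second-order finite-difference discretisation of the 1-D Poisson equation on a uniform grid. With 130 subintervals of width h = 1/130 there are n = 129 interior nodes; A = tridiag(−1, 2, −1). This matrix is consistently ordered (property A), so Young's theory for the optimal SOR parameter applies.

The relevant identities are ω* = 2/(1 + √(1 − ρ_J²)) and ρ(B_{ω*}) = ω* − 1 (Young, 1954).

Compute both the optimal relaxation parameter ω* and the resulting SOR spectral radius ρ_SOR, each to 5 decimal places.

[ρ_J] n=129: ρ(B_J) = cos(π/(n+1)) = cos(π/130) = 0.99971.
√(1 − cos²(π/130)) = sin(π/130) ≈ 0.024164.
[ω*] 2 ÷ (1 + 0.024164) = 2 ÷ 1.024164 = 1.95281.
ρ(B_{ω*}) = ω*−1 = 0.95281

ω* = 1.95281, ρ_SOR = 0.95281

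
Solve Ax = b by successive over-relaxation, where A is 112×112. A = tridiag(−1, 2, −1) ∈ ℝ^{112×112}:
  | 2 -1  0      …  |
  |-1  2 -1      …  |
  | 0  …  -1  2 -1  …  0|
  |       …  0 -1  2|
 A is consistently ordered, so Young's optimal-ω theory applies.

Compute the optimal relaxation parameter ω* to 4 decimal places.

ω* = 1.9459

With n=112, ρ(Jacobi) = cos(π/113) = 0.9996.
√(1 − cos²(π/113)) = sin(π/113) ≈ 0.02780.
[ω*] 2 ÷ (1 + 0.02780) = 2 ÷ 1.02780 = 1.9459.
ρ(B_{ω*}) = ω*−1 = 0.9459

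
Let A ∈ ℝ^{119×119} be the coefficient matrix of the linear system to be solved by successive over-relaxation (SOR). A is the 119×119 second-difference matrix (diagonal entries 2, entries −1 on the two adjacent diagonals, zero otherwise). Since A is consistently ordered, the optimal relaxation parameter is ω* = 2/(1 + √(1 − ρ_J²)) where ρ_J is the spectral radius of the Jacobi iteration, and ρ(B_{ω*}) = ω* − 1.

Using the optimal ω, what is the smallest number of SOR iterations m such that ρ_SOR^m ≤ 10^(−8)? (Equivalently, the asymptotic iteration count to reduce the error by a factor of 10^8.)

[ρ_J] n=119: ρ(B_J) = cos(π/(n+1)) = cos(π/120) = 0.9996573.
√(1−ρ_J²) = |sin(π/120)| = 0.0261769
Then 2/(1+√(1−ρ_J²)) = 2/(1+0.0261769); ω* = 2/1.0261769 = 1.9489817.
ρ(B_{ω*}) = ω*−1 = 0.9489817
For 8 digits: m = 8·ln10 / (−ln 0.9489817) = 18.4207/0.0523658 = 351.770; round up → m = 352.

m = 352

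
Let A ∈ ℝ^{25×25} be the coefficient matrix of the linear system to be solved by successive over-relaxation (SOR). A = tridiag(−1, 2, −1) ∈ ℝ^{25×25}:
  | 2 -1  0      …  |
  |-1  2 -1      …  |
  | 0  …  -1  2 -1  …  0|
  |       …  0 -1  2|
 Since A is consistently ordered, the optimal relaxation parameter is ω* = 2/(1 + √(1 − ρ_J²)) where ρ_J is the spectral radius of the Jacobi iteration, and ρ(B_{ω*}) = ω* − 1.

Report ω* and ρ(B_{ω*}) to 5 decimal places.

ω* = 1.78486, ρ_SOR = 0.78486

spectrum of D⁻¹(L+U) = {cos(kπ/26) : 1≤k≤25}; ρ_J = cos(π/26) = 0.99271.
√(1 − cos²(π/26)) = sin(π/26) ≈ 0.120537.
ω* = 2/(1+0.120537) = 1.78486
and ρ(B_{ω*}) = 1.78486 − 1 = 0.78486.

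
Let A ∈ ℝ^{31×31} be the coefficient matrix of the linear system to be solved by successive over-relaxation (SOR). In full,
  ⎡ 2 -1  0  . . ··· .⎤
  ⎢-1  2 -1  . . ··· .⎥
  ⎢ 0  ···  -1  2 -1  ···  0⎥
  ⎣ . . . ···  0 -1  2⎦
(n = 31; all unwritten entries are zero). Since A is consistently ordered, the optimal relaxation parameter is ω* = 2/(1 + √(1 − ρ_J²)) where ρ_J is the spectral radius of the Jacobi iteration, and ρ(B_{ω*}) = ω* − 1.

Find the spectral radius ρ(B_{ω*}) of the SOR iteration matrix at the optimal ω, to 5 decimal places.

ρ_SOR = 0.82147

n=31: λ(B_J) = 1 − λ(A)/2 = cos(kπ/32); k=1 gives ρ_J = 0.99518.
√(1−ρ_J²) simplifies to sin(π/32) = 0.098017.
ω* = 2/(1+0.098017) = 1.82147
ρ(B_{ω*}) = ω*−1 = 0.82147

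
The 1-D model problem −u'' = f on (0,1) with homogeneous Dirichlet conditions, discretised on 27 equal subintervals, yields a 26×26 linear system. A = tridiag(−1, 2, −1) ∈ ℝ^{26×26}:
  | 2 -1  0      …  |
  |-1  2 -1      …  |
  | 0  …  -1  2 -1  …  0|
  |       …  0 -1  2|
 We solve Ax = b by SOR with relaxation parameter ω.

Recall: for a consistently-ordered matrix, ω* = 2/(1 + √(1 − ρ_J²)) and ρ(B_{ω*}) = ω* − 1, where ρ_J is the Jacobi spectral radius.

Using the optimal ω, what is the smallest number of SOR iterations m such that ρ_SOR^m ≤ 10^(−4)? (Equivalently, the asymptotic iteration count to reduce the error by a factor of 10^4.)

m = 40

[ρ_J] n=26: ρ(B_J) = cos(π/(n+1)) = cos(π/27) = 0.9932384.
root = sin(π/27) = 0.1160929  (since 1−cos² = sin²).
[ω*] 2 ÷ (1 + 0.1160929) = 2 ÷ 1.1160929 = 1.7919655.
At ω = 1.7919655 every |λ(B_ω)| = ω−1, so ρ_SOR = 0.7919655.
Need (0.7919655)^m ≤ 10^(−4): m ≥ 4·ln10/|ln 0.7919655| = 9.21034/0.233237 = 39.489 ⇒ m = 40.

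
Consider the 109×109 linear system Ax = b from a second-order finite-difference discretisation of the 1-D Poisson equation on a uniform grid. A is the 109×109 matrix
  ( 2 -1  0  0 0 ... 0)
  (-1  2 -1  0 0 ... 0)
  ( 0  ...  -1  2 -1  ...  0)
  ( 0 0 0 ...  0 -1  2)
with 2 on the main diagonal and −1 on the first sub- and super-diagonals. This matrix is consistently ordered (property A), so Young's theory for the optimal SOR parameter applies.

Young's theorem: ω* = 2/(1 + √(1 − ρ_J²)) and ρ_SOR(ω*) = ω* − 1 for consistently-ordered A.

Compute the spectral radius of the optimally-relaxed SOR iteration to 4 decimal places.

ρ_SOR = 0.9445

½·tridiag(1,0,1) at n=109: λ_k = cos(kπ/110); max |λ| at k=1 ⇒ ρ_J = cos(π/110) ≈ 0.9996.
√(1−ρ_J²) simplifies to sin(π/110) = 0.02856.
ω* = 2/(1 + 0.02856) = 2/1.02856 = 1.9445.
ρ_SOR = ω* − 1 ≈ 0.9445.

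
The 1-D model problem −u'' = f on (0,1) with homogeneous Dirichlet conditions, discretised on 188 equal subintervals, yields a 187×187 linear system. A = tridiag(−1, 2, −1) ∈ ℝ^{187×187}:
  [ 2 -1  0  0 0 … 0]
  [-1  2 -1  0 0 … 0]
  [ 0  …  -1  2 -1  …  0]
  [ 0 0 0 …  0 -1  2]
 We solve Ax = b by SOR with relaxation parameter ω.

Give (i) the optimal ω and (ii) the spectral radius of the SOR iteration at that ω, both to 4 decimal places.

ω* = 1.9671, ρ_SOR = 0.9671

[ρ_J] n=187: ρ(B_J) = cos(π/(n+1)) = cos(π/188) = 0.9999.
√(1−ρ_J²) = |sin(π/188)| = 0.01671
Young: ω* = 2/(1+√(1−ρ_J²)) = 2/(1+0.01671) = 2/1.01671 = 1.9671.
At ω = 1.9671 every |λ(B_ω)| = ω−1, so ρ_SOR = 0.9671.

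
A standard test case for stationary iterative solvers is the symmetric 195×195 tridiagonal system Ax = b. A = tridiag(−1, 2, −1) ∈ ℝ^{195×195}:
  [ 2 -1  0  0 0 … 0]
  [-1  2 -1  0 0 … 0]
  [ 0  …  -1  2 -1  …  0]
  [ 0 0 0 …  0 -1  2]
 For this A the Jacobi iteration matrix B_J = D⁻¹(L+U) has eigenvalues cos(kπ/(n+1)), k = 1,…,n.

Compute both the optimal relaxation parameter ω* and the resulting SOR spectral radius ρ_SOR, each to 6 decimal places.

[ρ_J] n=195: ρ(B_J) = cos(π/(n+1)) = cos(π/196) = 0.999872.
√(1−ρ_J²) = |sin(π/196)| = 0.0160278
ω* = 2 / (1 + 0.0160278) = 2 / 1.0160278 ≈ 1.968450.
ρ_SOR = ω* − 1 = 1.968450 − 1 = 0.968450.

ω* = 1.968450, ρ_SOR = 0.968450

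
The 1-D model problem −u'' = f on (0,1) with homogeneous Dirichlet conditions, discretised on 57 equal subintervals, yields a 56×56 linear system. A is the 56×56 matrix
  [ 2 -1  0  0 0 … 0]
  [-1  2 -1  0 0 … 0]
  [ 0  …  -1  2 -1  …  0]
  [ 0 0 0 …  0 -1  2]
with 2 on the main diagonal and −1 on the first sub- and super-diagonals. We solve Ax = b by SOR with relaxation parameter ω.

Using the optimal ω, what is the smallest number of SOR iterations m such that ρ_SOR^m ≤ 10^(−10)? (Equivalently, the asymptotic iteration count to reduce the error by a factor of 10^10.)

m = 209

With n=56, ρ(Jacobi) = cos(π/57) = 0.9984815.
root = sin(π/57) = 0.0550878  (since 1−cos² = sin²).
ω* = 2/(1 + 0.0550878) = 2/1.0550878 = 1.8955768.
and ρ(B_{ω*}) = 1.8955768 − 1 = 0.8955768.
10·ln10 = 23.0259; −ln(0.8955768) = 0.110287; m = ⌈23.0259/0.110287⌉ = ⌈208.782⌉ = 209.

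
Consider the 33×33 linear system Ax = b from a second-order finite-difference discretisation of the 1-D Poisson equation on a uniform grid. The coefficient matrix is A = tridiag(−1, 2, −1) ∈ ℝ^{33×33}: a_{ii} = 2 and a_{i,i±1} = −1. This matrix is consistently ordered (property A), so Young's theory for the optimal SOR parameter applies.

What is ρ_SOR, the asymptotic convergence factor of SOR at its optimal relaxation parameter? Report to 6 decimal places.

n=33: λ(B_J) = 1 − λ(A)/2 = cos(kπ/34); k=1 gives ρ_J = 0.995734.
√(1 − cos²(π/34)) = sin(π/34) ≈ 0.0922684.
Then 2/(1+√(1−ρ_J²)) = 2/(1+0.0922684); ω* = 2/1.0922684 = 1.831052.
Hence ρ(B_{ω*}) = 1.831052 − 1 = 0.831052.

ρ_SOR = 0.831052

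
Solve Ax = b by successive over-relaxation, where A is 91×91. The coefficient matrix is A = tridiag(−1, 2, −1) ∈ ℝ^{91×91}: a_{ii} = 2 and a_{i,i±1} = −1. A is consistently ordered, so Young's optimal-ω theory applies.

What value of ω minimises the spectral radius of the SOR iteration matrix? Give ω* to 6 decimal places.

ω* = 1.933972

n=91: λ(B_J) = 1 − λ(A)/2 = cos(kπ/92); k=1 gives ρ_J = 0.999417.
√(1 − cos²(π/92)) = sin(π/92) ≈ 0.0341411.
Young: ω* = 2/(1+√(1−ρ_J²)) = 2/(1+0.0341411) = 2/1.0341411 = 1.933972.
Hence ρ(B_{ω*}) = 1.933972 − 1 = 0.933972.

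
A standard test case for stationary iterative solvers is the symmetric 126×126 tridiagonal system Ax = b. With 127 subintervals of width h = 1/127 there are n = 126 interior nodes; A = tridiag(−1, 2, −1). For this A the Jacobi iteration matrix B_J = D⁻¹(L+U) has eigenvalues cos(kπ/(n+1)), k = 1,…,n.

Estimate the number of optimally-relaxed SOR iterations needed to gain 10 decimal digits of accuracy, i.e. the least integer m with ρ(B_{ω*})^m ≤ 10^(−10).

m = 466

With n=126, ρ(Jacobi) = cos(π/127) = 0.9996941.
√(1 − cos²(π/127)) = sin(π/127) ≈ 0.0247344.
ω* = 2/(1 + 0.0247344) = 2/1.0247344 = 1.9517252.
and ρ(B_{ω*}) = 1.9517252 − 1 = 0.9517252.
Need (0.9517252)^m ≤ 10^(−10): m ≥ 10·ln10/|ln 0.9517252| = 23.0259/0.0494789 = 465.368 ⇒ m = 466.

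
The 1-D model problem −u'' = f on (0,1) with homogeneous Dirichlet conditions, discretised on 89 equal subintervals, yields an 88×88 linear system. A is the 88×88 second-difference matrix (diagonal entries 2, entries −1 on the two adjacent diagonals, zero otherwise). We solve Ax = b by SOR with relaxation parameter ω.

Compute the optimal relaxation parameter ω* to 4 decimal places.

ρ_J = max_k |cos(kπ/89)| = cos(π/89) = 0.9994
root = sin(π/89) = 0.03529  (since 1−cos² = sin²).
ω* = 2/(1 + 0.03529) = 2/1.03529 = 1.9318.
Hence ρ(B_{ω*}) = 1.9318 − 1 = 0.9318.

ω* = 1.9318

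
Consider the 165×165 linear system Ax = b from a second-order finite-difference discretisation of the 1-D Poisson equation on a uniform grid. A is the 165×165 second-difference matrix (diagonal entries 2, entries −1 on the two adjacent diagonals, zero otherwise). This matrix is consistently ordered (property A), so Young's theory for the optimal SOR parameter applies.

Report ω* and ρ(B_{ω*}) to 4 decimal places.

ω* = 1.9629, ρ_SOR = 0.9629

B_J for the 165×165 system has eigenvalues cos(kπ/166); ρ_J = cos(π/166) = 0.9998.
√(1 − cos²(π/166)) = sin(π/166) ≈ 0.01892.
ω* = 2/(1+0.01892) = 1.9629
and ρ(B_{ω*}) = 1.9629 − 1 = 0.9629.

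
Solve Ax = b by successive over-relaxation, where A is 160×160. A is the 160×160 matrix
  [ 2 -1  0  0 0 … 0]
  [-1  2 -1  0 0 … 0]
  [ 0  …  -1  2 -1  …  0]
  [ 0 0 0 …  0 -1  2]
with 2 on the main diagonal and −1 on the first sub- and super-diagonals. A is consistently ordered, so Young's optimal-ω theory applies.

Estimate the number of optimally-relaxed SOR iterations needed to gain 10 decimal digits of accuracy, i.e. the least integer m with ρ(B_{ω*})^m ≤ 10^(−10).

n=160: λ(B_J) = 1 − λ(A)/2 = cos(kπ/161); k=1 gives ρ_J = 0.9998096.
√(1 − cos²(π/161)) = sin(π/161) ≈ 0.0195118.
Then 2/(1+√(1−ρ_J²)) = 2/(1+0.0195118); ω* = 2/1.0195118 = 1.9617232.
ρ_SOR = ω* − 1 ≈ 0.9617232.
For 10 digits: m = 10·ln10 / (−ln 0.9617232) = 23.0259/0.0390286 = 589.975; round up → m = 590.

m = 590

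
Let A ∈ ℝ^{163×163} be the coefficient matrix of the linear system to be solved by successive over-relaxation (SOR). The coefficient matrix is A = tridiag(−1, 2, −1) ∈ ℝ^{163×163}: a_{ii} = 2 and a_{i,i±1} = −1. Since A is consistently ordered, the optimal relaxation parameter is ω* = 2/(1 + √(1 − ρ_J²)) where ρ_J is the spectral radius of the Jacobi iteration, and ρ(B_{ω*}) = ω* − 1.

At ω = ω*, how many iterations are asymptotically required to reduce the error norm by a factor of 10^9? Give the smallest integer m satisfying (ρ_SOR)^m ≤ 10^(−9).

m = 541

n=163: λ(B_J) = 1 − λ(A)/2 = cos(kπ/164); k=1 gives ρ_J = 0.9998165.
√(1 − cos²(π/164)) = sin(π/164) ≈ 0.0191549.
Young: ω* = 2/(1+√(1−ρ_J²)) = 2/(1+0.0191549) = 2/1.0191549 = 1.9624102.
Hence ρ(B_{ω*}) = 1.9624102 − 1 = 0.9624102.
ρ_SOR^m ≤ 10^(−9) ⇔ m ≥ 9·ln10/(−ln 0.9624102) = 20.7233/0.0383145 = 540.874; m = ⌈540.874⌉ = 541.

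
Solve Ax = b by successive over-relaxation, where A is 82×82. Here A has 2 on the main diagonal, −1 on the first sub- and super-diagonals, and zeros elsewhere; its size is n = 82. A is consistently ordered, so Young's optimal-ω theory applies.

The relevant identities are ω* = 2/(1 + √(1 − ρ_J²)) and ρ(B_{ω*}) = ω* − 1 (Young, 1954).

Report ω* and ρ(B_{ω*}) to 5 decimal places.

With n=82, ρ(Jacobi) = cos(π/83) = 0.99928.
root = sin(π/83) = 0.037841  (since 1−cos² = sin²).
ω* = 2 / (1 + 0.037841) = 2 / 1.037841 ≈ 1.92708.
ρ_SOR = ω* − 1 = 1.92708 − 1 = 0.92708.

ω* = 1.92708, ρ_SOR = 0.92708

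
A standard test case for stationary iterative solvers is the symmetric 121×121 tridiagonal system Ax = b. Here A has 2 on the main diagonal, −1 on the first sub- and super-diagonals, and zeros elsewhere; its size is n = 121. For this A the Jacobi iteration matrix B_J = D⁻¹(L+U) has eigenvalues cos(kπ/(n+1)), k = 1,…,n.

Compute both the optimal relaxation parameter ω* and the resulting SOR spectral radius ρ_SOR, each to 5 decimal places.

spectrum of D⁻¹(L+U) = {cos(kπ/122) : 1≤k≤121}; ρ_J = cos(π/122) = 0.99967.
√(1−ρ_J²) simplifies to sin(π/122) = 0.025748.
ω* = 2/(1 + 0.025748) = 2/1.025748 = 1.94980.
and ρ(B_{ω*}) = 1.94980 − 1 = 0.94980.

ω* = 1.94980, ρ_SOR = 0.94980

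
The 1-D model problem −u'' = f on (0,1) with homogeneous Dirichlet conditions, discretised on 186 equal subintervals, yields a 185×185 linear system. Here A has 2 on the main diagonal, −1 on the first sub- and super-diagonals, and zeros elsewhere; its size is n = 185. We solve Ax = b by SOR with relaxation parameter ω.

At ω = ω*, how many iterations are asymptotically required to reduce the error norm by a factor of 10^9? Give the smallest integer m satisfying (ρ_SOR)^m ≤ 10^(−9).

½·tridiag(1,0,1) at n=185: λ_k = cos(kπ/186); max |λ| at k=1 ⇒ ρ_J = cos(π/186) ≈ 0.9998574.
root = sin(π/186) = 0.0168895  (since 1−cos² = sin²).
ω* = 2 / (1 + 0.0168895) = 2 / 1.0168895 ≈ 1.9667820.
ρ_SOR = ω* − 1 ≈ 0.9667820.
(0.9667820)^m ≤ 10^{−9}  ⇒  m·ln(0.9667820) ≤ −9·ln10  ⇒  m ≥ 613.438  ⇒  m = 614

m = 614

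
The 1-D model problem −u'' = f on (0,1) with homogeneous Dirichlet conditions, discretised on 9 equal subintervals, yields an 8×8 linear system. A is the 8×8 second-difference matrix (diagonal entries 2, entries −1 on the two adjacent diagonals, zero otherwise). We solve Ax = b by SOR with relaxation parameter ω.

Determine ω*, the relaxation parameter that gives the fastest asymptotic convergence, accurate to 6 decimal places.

ω* = 1.490291

B_J for the 8×8 system has eigenvalues cos(kπ/9); ρ_J = cos(π/9) = 0.939693.
√(1−ρ_J²) = |sin(π/9)| = 0.3420201
ω* = 2 / (1 + 0.3420201) = 2 / 1.3420201 ≈ 1.490291.
At ω = 1.490291 every |λ(B_ω)| = ω−1, so ρ_SOR = 0.490291.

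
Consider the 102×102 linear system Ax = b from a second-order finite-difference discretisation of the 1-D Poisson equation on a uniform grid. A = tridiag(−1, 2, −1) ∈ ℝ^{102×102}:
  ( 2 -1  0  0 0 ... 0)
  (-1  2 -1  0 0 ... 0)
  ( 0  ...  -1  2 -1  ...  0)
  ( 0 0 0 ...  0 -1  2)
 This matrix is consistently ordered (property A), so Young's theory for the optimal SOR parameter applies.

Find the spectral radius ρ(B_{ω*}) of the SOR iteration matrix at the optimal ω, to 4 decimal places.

ρ_SOR = 0.9408

n=102: λ(B_J) = 1 − λ(A)/2 = cos(kπ/103); k=1 gives ρ_J = 0.9995.
root = sin(π/103) = 0.03050  (since 1−cos² = sin²).
ω* = 2/(1+0.03050) = 1.9408
At ω = 1.9408 every |λ(B_ω)| = ω−1, so ρ_SOR = 0.9408.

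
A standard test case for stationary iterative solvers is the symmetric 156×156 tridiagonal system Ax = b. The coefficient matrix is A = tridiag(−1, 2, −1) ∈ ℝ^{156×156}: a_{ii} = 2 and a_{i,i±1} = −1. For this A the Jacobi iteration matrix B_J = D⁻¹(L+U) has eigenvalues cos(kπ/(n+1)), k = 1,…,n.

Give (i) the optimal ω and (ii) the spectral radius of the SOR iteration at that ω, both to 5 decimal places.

½·tridiag(1,0,1) at n=156: λ_k = cos(kπ/157); max |λ| at k=1 ⇒ ρ_J = cos(π/157) ≈ 0.99980.
√(1−ρ_J²) = |sin(π/157)| = 0.020009
So ω* = 2/1.020009 = 1.96077 (Young).
ρ_SOR = ω* − 1 = 1.96077 − 1 = 0.96077.

ω* = 1.96077, ρ_SOR = 0.96077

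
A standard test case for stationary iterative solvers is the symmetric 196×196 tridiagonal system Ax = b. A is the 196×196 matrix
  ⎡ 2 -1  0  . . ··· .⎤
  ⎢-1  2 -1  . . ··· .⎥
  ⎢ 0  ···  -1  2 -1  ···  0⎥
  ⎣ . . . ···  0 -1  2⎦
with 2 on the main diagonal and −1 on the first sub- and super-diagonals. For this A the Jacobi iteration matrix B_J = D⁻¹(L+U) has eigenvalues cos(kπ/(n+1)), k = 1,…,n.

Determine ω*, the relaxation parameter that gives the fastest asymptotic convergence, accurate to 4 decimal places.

B_J for the 196×196 system has eigenvalues cos(kπ/197); ρ_J = cos(π/197) = 0.9999.
√(1−ρ_J²) = |sin(π/197)| = 0.01595
[ω*] 2 ÷ (1 + 0.01595) = 2 ÷ 1.01595 = 1.9686.
and ρ(B_{ω*}) = 1.9686 − 1 = 0.9686.

ω* = 1.9686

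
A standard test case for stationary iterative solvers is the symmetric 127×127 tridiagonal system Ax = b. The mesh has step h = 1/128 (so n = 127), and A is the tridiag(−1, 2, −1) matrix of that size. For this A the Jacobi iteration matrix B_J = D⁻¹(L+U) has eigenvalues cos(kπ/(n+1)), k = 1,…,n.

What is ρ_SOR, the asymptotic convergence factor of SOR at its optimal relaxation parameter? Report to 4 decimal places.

ρ_SOR = 0.9521

B_J for the 127×127 system has eigenvalues cos(kπ/128); ρ_J = cos(π/128) = 0.9997.
√(1 − cos²(π/128)) = sin(π/128) ≈ 0.02454.
[ω*] 2 ÷ (1 + 0.02454) = 2 ÷ 1.02454 = 1.9521.
[ρ_SOR] ω* − 1 = 0.9521.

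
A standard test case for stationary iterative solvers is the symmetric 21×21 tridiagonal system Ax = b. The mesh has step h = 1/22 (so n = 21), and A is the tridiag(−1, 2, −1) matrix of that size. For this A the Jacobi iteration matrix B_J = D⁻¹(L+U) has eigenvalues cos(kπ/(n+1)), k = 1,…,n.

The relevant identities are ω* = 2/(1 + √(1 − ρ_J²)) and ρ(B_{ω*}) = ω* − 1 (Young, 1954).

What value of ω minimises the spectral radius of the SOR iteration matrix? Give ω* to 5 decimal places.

[ρ_J] n=21: ρ(B_J) = cos(π/(n+1)) = cos(π/22) = 0.98982.
√(1−ρ_J²) = |sin(π/22)| = 0.142315
Then 2/(1+√(1−ρ_J²)) = 2/(1+0.142315); ω* = 2/1.142315 = 1.75083.
ρ_SOR = ω* − 1 ≈ 0.75083.

ω* = 1.75083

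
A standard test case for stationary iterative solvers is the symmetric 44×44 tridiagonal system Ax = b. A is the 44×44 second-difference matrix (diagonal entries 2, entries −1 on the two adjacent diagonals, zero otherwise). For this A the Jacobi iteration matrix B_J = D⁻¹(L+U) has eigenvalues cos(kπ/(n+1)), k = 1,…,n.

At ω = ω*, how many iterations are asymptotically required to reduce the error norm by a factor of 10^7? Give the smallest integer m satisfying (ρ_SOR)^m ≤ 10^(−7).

[ρ_J] n=44: ρ(B_J) = cos(π/(n+1)) = cos(π/45) = 0.9975641.
√(1−ρ_J²) = |sin(π/45)| = 0.0697565
Young: ω* = 2/(1+√(1−ρ_J²)) = 2/(1+0.0697565) = 2/1.0697565 = 1.8695843.
Hence ρ(B_{ω*}) = 1.8695843 − 1 = 0.8695843.
Need (0.8695843)^m ≤ 10^(−7): m ≥ 7·ln10/|ln 0.8695843| = 16.1181/0.13974 = 115.343 ⇒ m = 116.

m = 116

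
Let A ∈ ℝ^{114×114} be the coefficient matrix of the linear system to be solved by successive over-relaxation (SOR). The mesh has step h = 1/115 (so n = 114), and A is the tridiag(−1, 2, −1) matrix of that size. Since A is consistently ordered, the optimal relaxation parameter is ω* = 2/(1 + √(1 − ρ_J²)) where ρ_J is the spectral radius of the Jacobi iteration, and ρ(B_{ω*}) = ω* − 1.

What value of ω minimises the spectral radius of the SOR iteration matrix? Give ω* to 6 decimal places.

ρ_J = max_k |cos(kπ/115)| = cos(π/115) = 0.999627
√(1 − cos²(π/115)) = sin(π/115) ≈ 0.0273148.
ω* = 2 / (1 + 0.0273148) = 2 / 1.0273148 ≈ 1.946823.
and ρ(B_{ω*}) = 1.946823 − 1 = 0.946823.

ω* = 1.946823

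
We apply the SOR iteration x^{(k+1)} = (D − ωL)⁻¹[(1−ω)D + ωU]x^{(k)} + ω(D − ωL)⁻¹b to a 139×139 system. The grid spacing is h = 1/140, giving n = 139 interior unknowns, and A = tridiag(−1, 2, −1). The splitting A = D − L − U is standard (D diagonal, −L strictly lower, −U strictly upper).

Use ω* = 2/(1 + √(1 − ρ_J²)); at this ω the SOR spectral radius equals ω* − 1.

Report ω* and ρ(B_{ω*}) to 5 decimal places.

ω* = 1.95611, ρ_SOR = 0.95611

½·tridiag(1,0,1) at n=139: λ_k = cos(kπ/140); max |λ| at k=1 ⇒ ρ_J = cos(π/140) ≈ 0.99975.
√(1−ρ_J²) simplifies to sin(π/140) = 0.022438.
Young: ω* = 2/(1+√(1−ρ_J²)) = 2/(1+0.022438) = 2/1.022438 = 1.95611.
ρ(B_{ω*}) = ω*−1 = 0.95611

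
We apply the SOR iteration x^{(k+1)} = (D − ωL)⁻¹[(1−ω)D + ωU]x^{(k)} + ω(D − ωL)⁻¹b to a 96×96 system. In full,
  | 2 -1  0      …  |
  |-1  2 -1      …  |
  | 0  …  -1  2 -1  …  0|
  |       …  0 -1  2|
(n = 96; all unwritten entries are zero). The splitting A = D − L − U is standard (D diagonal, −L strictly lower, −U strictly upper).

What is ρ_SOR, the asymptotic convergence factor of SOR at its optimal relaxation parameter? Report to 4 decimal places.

ρ_SOR = 0.9373

[ρ_J] n=96: ρ(B_J) = cos(π/(n+1)) = cos(π/97) = 0.9995.
root = sin(π/97) = 0.03238  (since 1−cos² = sin²).
[ω*] 2 ÷ (1 + 0.03238) = 2 ÷ 1.03238 = 1.9373.
At ω = 1.9373 every |λ(B_ω)| = ω−1, so ρ_SOR = 0.9373.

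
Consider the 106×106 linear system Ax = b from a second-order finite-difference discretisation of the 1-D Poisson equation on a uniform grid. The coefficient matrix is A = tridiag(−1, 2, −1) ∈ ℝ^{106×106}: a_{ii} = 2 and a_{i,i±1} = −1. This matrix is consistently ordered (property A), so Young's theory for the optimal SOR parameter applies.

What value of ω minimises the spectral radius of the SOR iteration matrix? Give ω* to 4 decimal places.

ω* = 1.9430

n=106: λ(B_J) = 1 − λ(A)/2 = cos(kπ/107); k=1 gives ρ_J = 0.9996.
√(1−ρ_J²) = |sin(π/107)| = 0.02936
Young: ω* = 2/(1+√(1−ρ_J²)) = 2/(1+0.02936) = 2/1.02936 = 1.9430.
ρ_SOR = ω* − 1 = 1.9430 − 1 = 0.9430.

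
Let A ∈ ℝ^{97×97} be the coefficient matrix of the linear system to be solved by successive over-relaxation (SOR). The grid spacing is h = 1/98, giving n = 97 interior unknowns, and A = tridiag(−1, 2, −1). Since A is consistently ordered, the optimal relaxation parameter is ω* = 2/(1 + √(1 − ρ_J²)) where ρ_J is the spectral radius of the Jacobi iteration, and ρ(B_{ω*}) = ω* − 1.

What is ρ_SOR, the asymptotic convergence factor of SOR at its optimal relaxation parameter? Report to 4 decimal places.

With n=97, ρ(Jacobi) = cos(π/98) = 0.9995.
root = sin(π/98) = 0.03205  (since 1−cos² = sin²).
So ω* = 2/1.03205 = 1.9379 (Young).
ρ_SOR = ω* − 1 = 1.9379 − 1 = 0.9379.

ρ_SOR = 0.9379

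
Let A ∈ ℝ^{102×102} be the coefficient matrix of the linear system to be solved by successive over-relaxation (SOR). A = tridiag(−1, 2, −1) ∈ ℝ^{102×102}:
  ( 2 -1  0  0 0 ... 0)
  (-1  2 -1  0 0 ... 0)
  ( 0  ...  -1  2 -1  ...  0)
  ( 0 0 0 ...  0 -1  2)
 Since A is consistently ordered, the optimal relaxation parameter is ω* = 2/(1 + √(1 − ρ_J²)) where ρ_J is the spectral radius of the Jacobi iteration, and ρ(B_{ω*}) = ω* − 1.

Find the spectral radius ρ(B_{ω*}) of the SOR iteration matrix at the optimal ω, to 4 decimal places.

½·tridiag(1,0,1) at n=102: λ_k = cos(kπ/103); max |λ| at k=1 ⇒ ρ_J = cos(π/103) ≈ 0.9995.
√(1 − cos²(π/103)) = sin(π/103) ≈ 0.03050.
Then 2/(1+√(1−ρ_J²)) = 2/(1+0.03050); ω* = 2/1.03050 = 1.9408.
ρ_SOR = ω* − 1 = 1.9408 − 1 = 0.9408.

ρ_SOR = 0.9408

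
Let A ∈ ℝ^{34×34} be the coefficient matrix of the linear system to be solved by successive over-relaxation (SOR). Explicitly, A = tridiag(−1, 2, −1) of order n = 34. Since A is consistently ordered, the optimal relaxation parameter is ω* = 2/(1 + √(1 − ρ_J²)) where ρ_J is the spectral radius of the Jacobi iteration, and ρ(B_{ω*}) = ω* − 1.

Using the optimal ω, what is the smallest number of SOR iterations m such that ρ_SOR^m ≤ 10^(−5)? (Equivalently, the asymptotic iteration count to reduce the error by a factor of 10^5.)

n=34: λ(B_J) = 1 − λ(A)/2 = cos(kπ/35); k=1 gives ρ_J = 0.9959743.
root = sin(π/35) = 0.0896393  (since 1−cos² = sin²).
ω* = 2/(1 + 0.0896393) = 2/1.0896393 = 1.8354698.
ρ_SOR = ω* − 1 ≈ 0.8354698.
(0.8354698)^m ≤ 10^{−5}  ⇒  m·ln(0.8354698) ≤ −5·ln10  ⇒  m ≥ 64.046  ⇒  m = 65

m = 65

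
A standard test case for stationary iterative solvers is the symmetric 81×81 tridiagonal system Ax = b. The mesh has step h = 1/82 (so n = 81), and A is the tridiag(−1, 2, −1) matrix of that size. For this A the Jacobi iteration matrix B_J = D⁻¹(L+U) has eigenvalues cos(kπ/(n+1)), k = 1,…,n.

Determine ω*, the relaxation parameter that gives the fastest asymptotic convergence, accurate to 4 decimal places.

[ρ_J] n=81: ρ(B_J) = cos(π/(n+1)) = cos(π/82) = 0.9993.
√(1−ρ_J²) simplifies to sin(π/82) = 0.03830.
Then 2/(1+√(1−ρ_J²)) = 2/(1+0.03830); ω* = 2/1.03830 = 1.9262.
ρ_SOR = ω* − 1 ≈ 0.9262.

ω* = 1.9262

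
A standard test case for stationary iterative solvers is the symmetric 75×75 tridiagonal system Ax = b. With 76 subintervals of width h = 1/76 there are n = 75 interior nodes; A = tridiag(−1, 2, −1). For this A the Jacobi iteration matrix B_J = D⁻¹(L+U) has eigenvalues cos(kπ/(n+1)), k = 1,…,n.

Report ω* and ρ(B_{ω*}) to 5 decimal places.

ω* = 1.92063, ρ_SOR = 0.92063

B_J for the 75×75 system has eigenvalues cos(kπ/76); ρ_J = cos(π/76) = 0.99915.
√(1−ρ_J²) simplifies to sin(π/76) = 0.041325.
[ω*] 2 ÷ (1 + 0.041325) = 2 ÷ 1.041325 = 1.92063.
Hence ρ(B_{ω*}) = 1.92063 − 1 = 0.92063.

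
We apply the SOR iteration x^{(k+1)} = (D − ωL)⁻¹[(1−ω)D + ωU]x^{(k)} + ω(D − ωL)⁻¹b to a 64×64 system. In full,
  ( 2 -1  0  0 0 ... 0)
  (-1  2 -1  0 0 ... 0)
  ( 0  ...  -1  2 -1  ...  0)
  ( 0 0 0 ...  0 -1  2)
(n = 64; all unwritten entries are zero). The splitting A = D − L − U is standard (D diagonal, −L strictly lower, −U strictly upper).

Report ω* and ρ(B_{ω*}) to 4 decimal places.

ρ_J = max_k |cos(kπ/65)| = cos(π/65) = 0.9988
√(1 − cos²(π/65)) = sin(π/65) ≈ 0.04831.
[ω*] 2 ÷ (1 + 0.04831) = 2 ÷ 1.04831 = 1.9078.
ρ_SOR = ω* − 1 ≈ 0.9078.

ω* = 1.9078, ρ_SOR = 0.9078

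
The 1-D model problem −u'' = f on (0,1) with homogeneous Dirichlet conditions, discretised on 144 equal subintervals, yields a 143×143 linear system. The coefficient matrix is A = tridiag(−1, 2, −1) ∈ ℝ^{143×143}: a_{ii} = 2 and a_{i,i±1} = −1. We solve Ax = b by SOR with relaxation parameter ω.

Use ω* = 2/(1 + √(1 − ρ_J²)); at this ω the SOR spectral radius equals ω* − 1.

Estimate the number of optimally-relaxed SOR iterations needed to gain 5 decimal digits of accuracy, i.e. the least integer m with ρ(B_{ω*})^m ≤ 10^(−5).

m = 264

ρ_J = max_k |cos(kπ/144)| = cos(π/144) = 0.9997620
√(1−ρ_J²) simplifies to sin(π/144) = 0.0218149.
Then 2/(1+√(1−ρ_J²)) = 2/(1+0.0218149); ω* = 2/1.0218149 = 1.9573017.
and ρ(B_{ω*}) = 1.9573017 − 1 = 0.9573017.
Need (0.9573017)^m ≤ 10^(−5): m ≥ 5·ln10/|ln 0.9573017| = 11.5129/0.0436367 = 263.835 ⇒ m = 264.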